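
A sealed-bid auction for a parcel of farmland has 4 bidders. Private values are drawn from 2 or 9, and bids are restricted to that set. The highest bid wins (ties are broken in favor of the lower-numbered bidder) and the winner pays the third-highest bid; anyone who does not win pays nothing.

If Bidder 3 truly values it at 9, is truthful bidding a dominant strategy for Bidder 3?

Yes

Check each profile of the others' bids and compare truth against every alternative bid.
Others bid (2, 2, 2): truth gives 7, best alternative gives 0.
Others bid (2, 2, 9): truth gives 7, best alternative gives 0.
Others bid (2, 9, 2): truth gives 0, best alternative gives 0.
Others bid (2, 9, 9): truth gives 0, best alternative gives 0.
Others bid (9, 2, 2): truth gives 0, best alternative gives 0.
Others bid (9, 2, 9): truth gives 0, best alternative gives 0.
(Remaining 2 profiles checked similarly; truth is weakly best in each.)
In every case the truthful bid is at least as good as any alternative, so it is a dominant strategy.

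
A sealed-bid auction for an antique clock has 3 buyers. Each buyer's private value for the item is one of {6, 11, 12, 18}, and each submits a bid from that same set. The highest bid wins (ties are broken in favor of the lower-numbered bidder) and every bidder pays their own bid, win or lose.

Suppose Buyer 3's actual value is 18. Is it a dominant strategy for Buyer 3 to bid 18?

Consider the case where Buyer 1 bids 6 and Buyer 2 bids 6.
Truthful bid 18: wins, pays 18, utility 18 - 18 = 0.
Bid 11 instead: wins, pays 11, utility 18 - 11 = 7.
Since 7 > 0, bidding 11 is strictly better here, so truthful bidding is not dominant.

No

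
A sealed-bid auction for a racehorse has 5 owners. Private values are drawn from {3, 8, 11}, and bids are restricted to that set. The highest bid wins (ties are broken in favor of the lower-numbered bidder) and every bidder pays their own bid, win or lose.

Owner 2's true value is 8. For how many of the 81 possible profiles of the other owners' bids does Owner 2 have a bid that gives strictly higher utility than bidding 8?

73

Others bid (3, 3, 3, 11): truth gives -8; bid 3 gives -3 > -8. Violating.
Others bid (3, 3, 8, 11): truth gives -8; bid 3 gives -3 > -8. Violating.
Others bid (3, 3, 11, 3): truth gives -8; bid 3 gives -3 > -8. Violating.
Others bid (3, 3, 11, 8): truth gives -8; bid 3 gives -3 > -8. Violating.
Others bid (3, 3, 3, 3): truth gives 0; no alternative beats it.
Others bid (3, 3, 3, 8): truth gives 0; no alternative beats it.
(Checking all 81 profiles: 73 have a profitable deviation, 8 do not.)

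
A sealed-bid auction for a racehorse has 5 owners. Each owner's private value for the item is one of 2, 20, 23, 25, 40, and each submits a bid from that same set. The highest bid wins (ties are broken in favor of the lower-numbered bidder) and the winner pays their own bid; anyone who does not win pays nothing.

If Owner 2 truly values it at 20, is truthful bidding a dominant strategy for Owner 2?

Check each profile of the others' bids and compare truth against every alternative bid.
Others bid (2, 2, 2, 2): truth gives 0, best alternative gives 0.
Others bid (2, 2, 2, 20): truth gives 0, best alternative gives 0.
Others bid (2, 2, 2, 23): truth gives 0, best alternative gives 0.
Others bid (2, 2, 2, 25): truth gives 0, best alternative gives 0.
Others bid (2, 2, 2, 40): truth gives 0, best alternative gives 0.
Others bid (2, 2, 20, 2): truth gives 0, best alternative gives 0.
(Remaining 619 profiles checked similarly; truth is weakly best in each.)
In every case the truthful bid is at least as good as any alternative, so it is a dominant strategy.

Yes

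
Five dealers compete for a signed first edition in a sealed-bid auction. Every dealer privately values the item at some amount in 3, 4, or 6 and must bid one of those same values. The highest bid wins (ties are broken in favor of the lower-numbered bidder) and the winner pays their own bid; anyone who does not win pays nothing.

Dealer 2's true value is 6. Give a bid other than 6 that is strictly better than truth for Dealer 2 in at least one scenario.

Suppose Dealer 1 bids 3, Dealer 3 bids 3, Dealer 4 bids 3 and Dealer 5 bids 3.
Bid 6: wins, pays 6, utility 6 - 6 = 0.
Bid 4: wins, pays 4, utility 6 - 4 = 2.
So bidding 4 beats truth here (2 > 0).

4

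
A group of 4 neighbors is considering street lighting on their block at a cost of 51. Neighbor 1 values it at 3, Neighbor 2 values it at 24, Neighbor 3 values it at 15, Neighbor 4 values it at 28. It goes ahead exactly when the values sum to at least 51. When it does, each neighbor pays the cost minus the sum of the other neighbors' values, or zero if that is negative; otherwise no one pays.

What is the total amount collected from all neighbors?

Total value 70 ≥ cost 51, so it is built.
Neighbor 1: others sum to 67; max(0, 51 - 67) = 0.
Neighbor 2: others sum to 46; max(0, 51 - 46) = 5.
Neighbor 3: others sum to 55; max(0, 51 - 55) = 0.
Neighbor 4: others sum to 42; max(0, 51 - 42) = 9.
Total collected = 0 + 5 + 0 + 9 = 14.

14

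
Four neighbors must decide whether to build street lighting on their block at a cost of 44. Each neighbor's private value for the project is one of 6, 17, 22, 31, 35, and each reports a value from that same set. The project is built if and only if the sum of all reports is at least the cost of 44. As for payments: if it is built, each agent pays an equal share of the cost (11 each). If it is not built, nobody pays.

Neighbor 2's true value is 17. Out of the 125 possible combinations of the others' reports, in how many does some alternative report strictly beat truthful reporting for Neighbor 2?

Others report (6, 6, 6): truth gives 0; report 31 gives 6 > 0. Violating.
Others report (6, 6, 17): truth gives 6; no alternative beats it.
Others report (6, 6, 22): truth gives 6; no alternative beats it.
(Checking all 125 profiles: 1 has a profitable deviation, 124 do not.)

1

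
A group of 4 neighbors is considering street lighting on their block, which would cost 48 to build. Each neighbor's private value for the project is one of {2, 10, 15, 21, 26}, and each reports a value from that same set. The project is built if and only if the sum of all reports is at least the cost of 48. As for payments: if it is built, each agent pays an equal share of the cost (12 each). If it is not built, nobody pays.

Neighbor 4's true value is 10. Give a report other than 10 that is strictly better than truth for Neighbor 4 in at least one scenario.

2

Suppose Neighbor 1 reports 2, Neighbor 2 reports 10 and Neighbor 3 reports 26.
Report 10: project built, pays 12, utility 10 - 12 = -2.
Report 2: project not built, utility 0.
So reporting 2 beats truth here (0 > -2).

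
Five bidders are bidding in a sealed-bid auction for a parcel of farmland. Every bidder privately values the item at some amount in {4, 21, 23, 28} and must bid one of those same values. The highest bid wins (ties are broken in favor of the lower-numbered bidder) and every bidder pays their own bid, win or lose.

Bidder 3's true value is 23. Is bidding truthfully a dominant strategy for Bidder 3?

No

Consider the case where Bidder 1 bids 4, Bidder 2 bids 4, Bidder 4 bids 4 and Bidder 5 bids 4.
Truthful bid 23: wins, pays 23, utility 23 - 23 = 0.
Bid 21 instead: wins, pays 21, utility 23 - 21 = 2.
Since 2 > 0, bidding 21 is strictly better here, so truthful bidding is not dominant.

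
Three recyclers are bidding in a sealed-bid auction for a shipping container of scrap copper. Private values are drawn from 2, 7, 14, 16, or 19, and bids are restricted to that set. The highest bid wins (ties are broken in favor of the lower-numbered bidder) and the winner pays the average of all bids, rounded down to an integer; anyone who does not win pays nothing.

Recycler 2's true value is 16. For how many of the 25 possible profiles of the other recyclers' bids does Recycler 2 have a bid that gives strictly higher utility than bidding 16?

9

Others bid (2, 2): truth gives 10; bid 7 gives 13 > 10. Violating.
Others bid (2, 7): truth gives 8; bid 7 gives 11 > 8. Violating.
Others bid (2, 19): truth gives 0; bid 19 gives 3 > 0. Violating.
Others bid (7, 2): truth gives 8; bid 14 gives 9 > 8. Violating.
Others bid (2, 14): truth gives 6; no alternative beats it.
Others bid (2, 16): truth gives 5; no alternative beats it.
(Checking all 25 profiles: 9 have a profitable deviation, 16 do not.)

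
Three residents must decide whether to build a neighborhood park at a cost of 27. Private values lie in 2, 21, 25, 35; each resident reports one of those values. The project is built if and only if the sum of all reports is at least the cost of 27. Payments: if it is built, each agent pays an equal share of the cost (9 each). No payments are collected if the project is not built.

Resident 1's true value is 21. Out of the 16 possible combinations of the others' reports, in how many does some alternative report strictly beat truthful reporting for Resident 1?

1

Others report (2, 2): truth gives 0; report 25 gives 12 > 0. Violating.
Others report (2, 21): truth gives 12; no alternative beats it.
Others report (2, 25): truth gives 12; no alternative beats it.
(Checking all 16 profiles: 1 has a profitable deviation, 15 do not.)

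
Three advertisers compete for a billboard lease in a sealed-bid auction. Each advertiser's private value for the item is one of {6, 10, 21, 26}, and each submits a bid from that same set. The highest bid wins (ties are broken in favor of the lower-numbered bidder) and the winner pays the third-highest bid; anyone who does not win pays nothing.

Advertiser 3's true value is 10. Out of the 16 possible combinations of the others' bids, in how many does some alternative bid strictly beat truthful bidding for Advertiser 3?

4

Others bid (6, 10): truth gives 0; bid 21 gives 4 > 0. Violating.
Others bid (6, 21): truth gives 0; bid 26 gives 4 > 0. Violating.
Others bid (10, 6): truth gives 0; bid 21 gives 4 > 0. Violating.
Others bid (21, 6): truth gives 0; bid 26 gives 4 > 0. Violating.
Others bid (6, 6): truth gives 4; no alternative beats it.
Others bid (6, 26): truth gives 0; no alternative beats it.
(Checking all 16 profiles: 4 have a profitable deviation, 12 do not.)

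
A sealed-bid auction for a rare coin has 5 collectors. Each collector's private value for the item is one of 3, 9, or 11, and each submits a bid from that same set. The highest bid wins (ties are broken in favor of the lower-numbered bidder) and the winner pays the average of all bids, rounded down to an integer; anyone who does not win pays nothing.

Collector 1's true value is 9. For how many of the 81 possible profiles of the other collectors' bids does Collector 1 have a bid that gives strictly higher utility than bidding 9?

35

Others bid (3, 3, 3, 3): truth gives 5; bid 3 gives 6 > 5. Violating.
Others bid (3, 3, 3, 11): truth gives 0; bid 11 gives 3 > 0. Violating.
Others bid (3, 3, 9, 11): truth gives 0; bid 11 gives 2 > 0. Violating.
Others bid (3, 3, 11, 3): truth gives 0; bid 11 gives 3 > 0. Violating.
Others bid (3, 3, 3, 9): truth gives 4; no alternative beats it.
Others bid (3, 3, 9, 3): truth gives 4; no alternative beats it.
(Checking all 81 profiles: 35 have a profitable deviation, 46 do not.)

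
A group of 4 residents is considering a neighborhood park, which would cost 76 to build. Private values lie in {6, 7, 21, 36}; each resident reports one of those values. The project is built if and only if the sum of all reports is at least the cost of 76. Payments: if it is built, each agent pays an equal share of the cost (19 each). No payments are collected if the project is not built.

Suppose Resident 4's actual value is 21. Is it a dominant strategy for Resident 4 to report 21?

No

Consider the case where Resident 1 reports 6, Resident 2 reports 6 and Resident 3 reports 36.
Truthful report 21: project not built, utility 0.
Report 36 instead: project built, pays 19, utility 21 - 19 = 2.
Since 2 > 0, reporting 36 is strictly better here, so truthful reporting is not dominant.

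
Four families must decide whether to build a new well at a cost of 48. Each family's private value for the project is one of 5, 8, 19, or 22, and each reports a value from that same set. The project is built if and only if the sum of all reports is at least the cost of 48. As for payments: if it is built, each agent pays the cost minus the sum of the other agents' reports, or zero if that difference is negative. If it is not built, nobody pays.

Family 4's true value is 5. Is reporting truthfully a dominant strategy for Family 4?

Yes

Check each profile of the others' reports and compare truth against every alternative report.
Others report (5, 22, 22): truth gives 5, best alternative gives 5.
Others report (8, 19, 22): truth gives 5, best alternative gives 5.
Others report (8, 22, 19): truth gives 5, best alternative gives 5.
Others report (8, 22, 22): truth gives 5, best alternative gives 5.
Others report (19, 8, 22): truth gives 5, best alternative gives 5.
Others report (19, 19, 19): truth gives 5, best alternative gives 5.
(Remaining 58 profiles checked similarly; truth is weakly best in each.)
In every case the truthful report is at least as good as any alternative, so it is a dominant strategy.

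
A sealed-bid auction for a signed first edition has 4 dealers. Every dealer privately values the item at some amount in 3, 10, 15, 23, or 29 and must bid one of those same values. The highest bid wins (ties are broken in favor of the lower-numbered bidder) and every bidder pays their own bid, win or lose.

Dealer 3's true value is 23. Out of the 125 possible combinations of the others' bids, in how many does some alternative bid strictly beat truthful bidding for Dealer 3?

101

Others bid (3, 3, 3): truth gives 0; bid 10 gives 13 > 0. Violating.
Others bid (3, 3, 10): truth gives 0; bid 10 gives 13 > 0. Violating.
Others bid (3, 3, 15): truth gives 0; bid 15 gives 8 > 0. Violating.
Others bid (3, 3, 29): truth gives -23; bid 3 gives -3 > -23. Violating.
Others bid (3, 3, 23): truth gives 0; no alternative beats it.
Others bid (3, 10, 23): truth gives 0; no alternative beats it.
(Checking all 125 profiles: 101 have a profitable deviation, 24 do not.)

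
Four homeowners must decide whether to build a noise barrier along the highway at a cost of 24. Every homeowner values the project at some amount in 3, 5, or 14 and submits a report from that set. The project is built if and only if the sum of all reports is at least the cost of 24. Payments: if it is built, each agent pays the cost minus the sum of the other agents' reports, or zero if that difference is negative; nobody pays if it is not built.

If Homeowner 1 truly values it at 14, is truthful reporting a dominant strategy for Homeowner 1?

Check each profile of the others' reports and compare truth against every alternative report.
Others report (5, 5, 5): truth gives 5, best alternative gives 0.
Others report (3, 5, 5): truth gives 3, best alternative gives 0.
Others report (5, 3, 5): truth gives 3, best alternative gives 0.
Others report (5, 5, 3): truth gives 3, best alternative gives 0.
Others report (3, 3, 5): truth gives 1, best alternative gives 0.
Others report (3, 5, 3): truth gives 1, best alternative gives 0.
(Remaining 21 profiles checked similarly; truth is weakly best in each.)
In every case the truthful report is at least as good as any alternative, so it is a dominant strategy.

Yes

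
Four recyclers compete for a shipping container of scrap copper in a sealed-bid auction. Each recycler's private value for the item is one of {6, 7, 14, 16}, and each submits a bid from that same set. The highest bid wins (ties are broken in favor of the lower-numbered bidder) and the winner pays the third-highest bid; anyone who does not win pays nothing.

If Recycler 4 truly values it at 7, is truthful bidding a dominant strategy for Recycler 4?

No

Consider the case where Recycler 1 bids 6, Recycler 2 bids 6 and Recycler 3 bids 7.
Truthful bid 7: loses, pays 0, utility 0.
Bid 14 instead: wins, pays 6, utility 7 - 6 = 1.
Since 1 > 0, bidding 14 is strictly better here, so truthful bidding is not dominant.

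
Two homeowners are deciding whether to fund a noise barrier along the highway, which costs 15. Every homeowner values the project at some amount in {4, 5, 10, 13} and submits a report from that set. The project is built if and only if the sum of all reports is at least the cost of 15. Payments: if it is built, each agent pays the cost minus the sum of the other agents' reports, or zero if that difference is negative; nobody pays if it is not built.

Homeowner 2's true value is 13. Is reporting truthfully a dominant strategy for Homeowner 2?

Check each profile of the others' reports and compare truth against every alternative report.
Others report (4): truth gives 2, best alternative gives 0.
Others report (13): truth gives 11, best alternative gives 11.
Others report (10): truth gives 8, best alternative gives 8.
Others report (5): truth gives 3, best alternative gives 3.
In every case the truthful report is at least as good as any alternative, so it is a dominant strategy.

Yes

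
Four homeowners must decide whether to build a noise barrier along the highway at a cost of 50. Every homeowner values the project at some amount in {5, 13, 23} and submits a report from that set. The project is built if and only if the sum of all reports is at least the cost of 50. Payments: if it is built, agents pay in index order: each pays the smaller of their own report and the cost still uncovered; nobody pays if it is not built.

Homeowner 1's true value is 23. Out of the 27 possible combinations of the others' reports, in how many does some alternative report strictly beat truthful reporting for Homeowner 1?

Others report (5, 13, 23): truth gives 0; report 13 gives 10 > 0. Violating.
Others report (5, 23, 13): truth gives 0; report 13 gives 10 > 0. Violating.
Others report (5, 23, 23): truth gives 0; report 5 gives 18 > 0. Violating.
Others report (13, 5, 23): truth gives 0; report 13 gives 10 > 0. Violating.
Others report (5, 5, 5): truth gives 0; no alternative beats it.
Others report (5, 5, 13): truth gives 0; no alternative beats it.
(Checking all 27 profiles: 17 have a profitable deviation, 10 do not.)

17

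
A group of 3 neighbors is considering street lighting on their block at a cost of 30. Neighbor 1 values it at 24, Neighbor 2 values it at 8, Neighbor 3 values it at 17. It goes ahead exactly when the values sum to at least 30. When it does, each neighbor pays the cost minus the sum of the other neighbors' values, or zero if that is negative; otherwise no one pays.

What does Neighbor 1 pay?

5

Total value 49 ≥ cost 30, so the project is built.
The other neighbors' values sum to 25.
Cost minus that sum is 30 - 25 = 5.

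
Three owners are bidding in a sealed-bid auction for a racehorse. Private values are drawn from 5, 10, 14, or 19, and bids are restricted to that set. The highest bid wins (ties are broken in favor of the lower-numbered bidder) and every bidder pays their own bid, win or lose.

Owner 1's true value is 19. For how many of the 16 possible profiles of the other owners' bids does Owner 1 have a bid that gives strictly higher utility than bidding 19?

9

Others bid (5, 5): truth gives 0; bid 5 gives 14 > 0. Violating.
Others bid (5, 10): truth gives 0; bid 10 gives 9 > 0. Violating.
Others bid (5, 14): truth gives 0; bid 14 gives 5 > 0. Violating.
Others bid (10, 5): truth gives 0; bid 10 gives 9 > 0. Violating.
Others bid (5, 19): truth gives 0; no alternative beats it.
Others bid (10, 19): truth gives 0; no alternative beats it.
(Checking all 16 profiles: 9 have a profitable deviation, 7 do not.)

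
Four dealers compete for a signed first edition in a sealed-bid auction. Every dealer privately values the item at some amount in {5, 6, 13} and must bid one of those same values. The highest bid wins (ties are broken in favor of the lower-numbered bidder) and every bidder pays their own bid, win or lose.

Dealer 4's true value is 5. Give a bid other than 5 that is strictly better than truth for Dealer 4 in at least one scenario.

Suppose Dealer 1 bids 5, Dealer 2 bids 5 and Dealer 3 bids 5.
Bid 5: loses but pays 5, utility -5.
Bid 6: wins, pays 6, utility 5 - 6 = -1.
So bidding 6 beats truth here (-1 > -5).

6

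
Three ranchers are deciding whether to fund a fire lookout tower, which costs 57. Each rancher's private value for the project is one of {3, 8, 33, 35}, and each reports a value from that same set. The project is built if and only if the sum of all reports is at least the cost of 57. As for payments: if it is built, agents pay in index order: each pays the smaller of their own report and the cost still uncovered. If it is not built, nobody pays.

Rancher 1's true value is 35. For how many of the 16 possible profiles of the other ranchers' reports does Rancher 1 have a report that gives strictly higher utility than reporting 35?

Others report (3, 33): truth gives 0; report 33 gives 2 > 0. Violating.
Others report (3, 35): truth gives 0; report 33 gives 2 > 0. Violating.
Others report (8, 33): truth gives 0; report 33 gives 2 > 0. Violating.
Others report (8, 35): truth gives 0; report 33 gives 2 > 0. Violating.
Others report (3, 3): truth gives 0; no alternative beats it.
Others report (3, 8): truth gives 0; no alternative beats it.
(Checking all 16 profiles: 12 have a profitable deviation, 4 do not.)

12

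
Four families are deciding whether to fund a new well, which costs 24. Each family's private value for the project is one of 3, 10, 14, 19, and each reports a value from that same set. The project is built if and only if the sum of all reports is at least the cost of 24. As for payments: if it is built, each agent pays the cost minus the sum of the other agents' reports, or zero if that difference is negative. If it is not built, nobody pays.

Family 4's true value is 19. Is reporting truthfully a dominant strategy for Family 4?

Yes

Check each profile of the others' reports and compare truth against every alternative report.
Others report (3, 3, 3): truth gives 4, best alternative gives 0.
Others report (3, 3, 19): truth gives 19, best alternative gives 19.
Others report (3, 10, 14): truth gives 19, best alternative gives 19.
Others report (3, 10, 19): truth gives 19, best alternative gives 19.
Others report (3, 14, 10): truth gives 19, best alternative gives 19.
Others report (3, 14, 14): truth gives 19, best alternative gives 19.
(Remaining 58 profiles checked similarly; truth is weakly best in each.)
In every case the truthful report is at least as good as any alternative, so it is a dominant strategy.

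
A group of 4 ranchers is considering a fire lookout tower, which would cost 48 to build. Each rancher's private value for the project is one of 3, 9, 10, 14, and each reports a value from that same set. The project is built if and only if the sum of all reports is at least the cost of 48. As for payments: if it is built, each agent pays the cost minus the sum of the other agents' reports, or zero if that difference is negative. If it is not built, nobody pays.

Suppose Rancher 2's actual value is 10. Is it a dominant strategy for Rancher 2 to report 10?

Check each profile of the others' reports and compare truth against every alternative report.
Others report (14, 14, 14): truth gives 4, best alternative gives 4.
Others report (3, 3, 3): truth gives 0, best alternative gives 0.
Others report (3, 3, 9): truth gives 0, best alternative gives 0.
Others report (3, 3, 10): truth gives 0, best alternative gives 0.
Others report (3, 3, 14): truth gives 0, best alternative gives 0.
Others report (3, 9, 3): truth gives 0, best alternative gives 0.
(Remaining 58 profiles checked similarly; truth is weakly best in each.)
In every case the truthful report is at least as good as any alternative, so it is a dominant strategy.

Yes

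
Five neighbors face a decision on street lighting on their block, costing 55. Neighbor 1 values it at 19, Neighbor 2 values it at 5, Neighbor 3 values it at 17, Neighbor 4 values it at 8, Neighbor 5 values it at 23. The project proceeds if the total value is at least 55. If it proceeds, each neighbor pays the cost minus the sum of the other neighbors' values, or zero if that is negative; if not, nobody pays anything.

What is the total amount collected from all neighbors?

Total value 72 ≥ cost 55, so it is built.
Neighbor 1: others sum to 53; max(0, 55 - 53) = 2.
Neighbor 2: others sum to 67; max(0, 55 - 67) = 0.
Neighbor 3: others sum to 55; max(0, 55 - 55) = 0.
Neighbor 4: others sum to 64; max(0, 55 - 64) = 0.
Neighbor 5: others sum to 49; max(0, 55 - 49) = 6.
Total collected = 2 + 0 + 0 + 0 + 6 = 8.

8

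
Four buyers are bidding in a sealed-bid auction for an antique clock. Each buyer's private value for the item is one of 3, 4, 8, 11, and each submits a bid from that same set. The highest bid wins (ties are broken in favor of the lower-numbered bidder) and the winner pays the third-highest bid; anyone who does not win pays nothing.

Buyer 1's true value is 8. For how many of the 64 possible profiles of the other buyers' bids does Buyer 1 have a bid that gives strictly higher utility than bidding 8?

12

Others bid (3, 3, 11): truth gives 0; bid 11 gives 5 > 0. Violating.
Others bid (3, 4, 11): truth gives 0; bid 11 gives 4 > 0. Violating.
Others bid (3, 11, 3): truth gives 0; bid 11 gives 5 > 0. Violating.
Others bid (3, 11, 4): truth gives 0; bid 11 gives 4 > 0. Violating.
Others bid (3, 3, 3): truth gives 5; no alternative beats it.
Others bid (3, 3, 4): truth gives 5; no alternative beats it.
(Checking all 64 profiles: 12 have a profitable deviation, 52 do not.)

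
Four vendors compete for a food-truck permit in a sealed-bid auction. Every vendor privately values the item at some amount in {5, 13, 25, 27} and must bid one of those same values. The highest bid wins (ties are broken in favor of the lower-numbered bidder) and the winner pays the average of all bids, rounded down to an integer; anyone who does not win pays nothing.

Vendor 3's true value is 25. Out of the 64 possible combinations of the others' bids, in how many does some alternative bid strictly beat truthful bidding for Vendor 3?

Others bid (5, 5, 5): truth gives 15; bid 13 gives 18 > 15. Violating.
Others bid (5, 5, 13): truth gives 13; bid 13 gives 16 > 13. Violating.
Others bid (5, 5, 27): truth gives 0; bid 27 gives 9 > 0. Violating.
Others bid (5, 13, 27): truth gives 0; bid 27 gives 7 > 0. Violating.
Others bid (5, 5, 25): truth gives 10; no alternative beats it.
Others bid (5, 13, 5): truth gives 13; no alternative beats it.
(Checking all 64 profiles: 24 have a profitable deviation, 40 do not.)

24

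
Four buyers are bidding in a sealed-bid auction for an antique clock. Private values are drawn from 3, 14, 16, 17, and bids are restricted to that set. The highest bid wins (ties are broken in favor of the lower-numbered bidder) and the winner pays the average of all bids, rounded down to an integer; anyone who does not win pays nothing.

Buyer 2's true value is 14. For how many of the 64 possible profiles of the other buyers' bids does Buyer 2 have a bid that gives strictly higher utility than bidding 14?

Others bid (3, 3, 16): truth gives 0; bid 16 gives 5 > 0. Violating.
Others bid (3, 3, 17): truth gives 0; bid 17 gives 4 > 0. Violating.
Others bid (3, 14, 16): truth gives 0; bid 16 gives 2 > 0. Violating.
Others bid (3, 14, 17): truth gives 0; bid 17 gives 2 > 0. Violating.
Others bid (3, 3, 3): truth gives 9; no alternative beats it.
Others bid (3, 3, 14): truth gives 6; no alternative beats it.
(Checking all 64 profiles: 26 have a profitable deviation, 38 do not.)

26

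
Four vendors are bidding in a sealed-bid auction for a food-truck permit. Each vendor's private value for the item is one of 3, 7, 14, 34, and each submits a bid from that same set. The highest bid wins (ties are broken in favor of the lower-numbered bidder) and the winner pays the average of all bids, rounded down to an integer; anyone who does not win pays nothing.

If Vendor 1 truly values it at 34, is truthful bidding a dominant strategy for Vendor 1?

No

Consider the case where Vendor 2 bids 3, Vendor 3 bids 3 and Vendor 4 bids 3.
Truthful bid 34: wins, pays 10, utility 34 - 10 = 24.
Bid 3 instead: wins, pays 3, utility 34 - 3 = 31.
Since 31 > 24, bidding 3 is strictly better here, so truthful bidding is not dominant.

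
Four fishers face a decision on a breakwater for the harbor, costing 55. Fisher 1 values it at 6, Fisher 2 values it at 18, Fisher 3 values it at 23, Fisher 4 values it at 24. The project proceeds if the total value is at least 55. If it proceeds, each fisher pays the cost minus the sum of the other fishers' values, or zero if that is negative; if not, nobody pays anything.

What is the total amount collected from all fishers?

17

Total value 71 ≥ cost 55, so it is built.
Fisher 1: others sum to 65; max(0, 55 - 65) = 0.
Fisher 2: others sum to 53; max(0, 55 - 53) = 2.
Fisher 3: others sum to 48; max(0, 55 - 48) = 7.
Fisher 4: others sum to 47; max(0, 55 - 47) = 8.
Total collected = 0 + 2 + 7 + 8 = 17.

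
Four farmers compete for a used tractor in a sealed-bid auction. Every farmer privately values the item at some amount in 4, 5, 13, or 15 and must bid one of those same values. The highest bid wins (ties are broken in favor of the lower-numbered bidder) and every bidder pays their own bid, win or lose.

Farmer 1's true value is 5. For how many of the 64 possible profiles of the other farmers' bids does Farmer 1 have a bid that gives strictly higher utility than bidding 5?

Others bid (4, 4, 4): truth gives 0; bid 4 gives 1 > 0. Violating.
Others bid (4, 4, 13): truth gives -5; bid 4 gives -4 > -5. Violating.
Others bid (4, 4, 15): truth gives -5; bid 4 gives -4 > -5. Violating.
Others bid (4, 5, 13): truth gives -5; bid 4 gives -4 > -5. Violating.
Others bid (4, 4, 5): truth gives 0; no alternative beats it.
Others bid (4, 5, 4): truth gives 0; no alternative beats it.
(Checking all 64 profiles: 57 have a profitable deviation, 7 do not.)

57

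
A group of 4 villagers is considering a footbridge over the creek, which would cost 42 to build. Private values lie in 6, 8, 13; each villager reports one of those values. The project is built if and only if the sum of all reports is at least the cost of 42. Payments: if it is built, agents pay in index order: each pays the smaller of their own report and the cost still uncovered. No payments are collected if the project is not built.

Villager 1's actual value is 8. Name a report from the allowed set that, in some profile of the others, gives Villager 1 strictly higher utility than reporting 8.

Suppose Villager 2 reports 13, Villager 3 reports 13 and Villager 4 reports 13.
Report 8: project built, pays 8, utility 8 - 8 = 0.
Report 6: project built, pays 6, utility 8 - 6 = 2.
So reporting 6 beats truth here (2 > 0).

6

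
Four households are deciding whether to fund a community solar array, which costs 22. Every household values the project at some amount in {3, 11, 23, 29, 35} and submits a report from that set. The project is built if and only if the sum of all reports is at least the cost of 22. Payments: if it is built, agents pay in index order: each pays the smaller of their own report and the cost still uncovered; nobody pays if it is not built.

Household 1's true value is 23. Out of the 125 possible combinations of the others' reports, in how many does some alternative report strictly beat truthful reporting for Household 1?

Others report (3, 3, 11): truth gives 1; report 11 gives 12 > 1. Violating.
Others report (3, 3, 23): truth gives 1; report 3 gives 20 > 1. Violating.
Others report (3, 3, 29): truth gives 1; report 3 gives 20 > 1. Violating.
Others report (3, 3, 35): truth gives 1; report 3 gives 20 > 1. Violating.
Others report (3, 3, 3): truth gives 1; no alternative beats it.
(Checking all 125 profiles: 124 have a profitable deviation, 1 does not.)

124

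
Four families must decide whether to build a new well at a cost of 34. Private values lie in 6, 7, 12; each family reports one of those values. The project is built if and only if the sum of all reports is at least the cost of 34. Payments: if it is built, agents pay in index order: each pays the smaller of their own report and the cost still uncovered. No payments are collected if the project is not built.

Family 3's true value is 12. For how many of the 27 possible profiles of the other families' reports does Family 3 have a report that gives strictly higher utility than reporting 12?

7

Others report (6, 12, 12): truth gives 0; report 6 gives 6 > 0. Violating.
Others report (7, 12, 12): truth gives 0; report 6 gives 6 > 0. Violating.
Others report (12, 6, 12): truth gives 0; report 6 gives 6 > 0. Violating.
Others report (12, 7, 12): truth gives 0; report 6 gives 6 > 0. Violating.
Others report (6, 6, 6): truth gives 0; no alternative beats it.
Others report (6, 6, 7): truth gives 0; no alternative beats it.
(Checking all 27 profiles: 7 have a profitable deviation, 20 do not.)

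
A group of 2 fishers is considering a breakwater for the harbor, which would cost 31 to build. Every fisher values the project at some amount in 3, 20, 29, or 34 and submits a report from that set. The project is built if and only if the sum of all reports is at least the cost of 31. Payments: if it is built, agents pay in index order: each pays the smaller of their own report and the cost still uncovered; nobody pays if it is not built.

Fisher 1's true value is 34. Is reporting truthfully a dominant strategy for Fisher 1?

Consider the case where Fisher 2 reports 3.
Truthful report 34: project built, pays 31, utility 34 - 31 = 3.
Report 29 instead: project built, pays 29, utility 34 - 29 = 5.
Since 5 > 3, reporting 29 is strictly better here, so truthful reporting is not dominant.

No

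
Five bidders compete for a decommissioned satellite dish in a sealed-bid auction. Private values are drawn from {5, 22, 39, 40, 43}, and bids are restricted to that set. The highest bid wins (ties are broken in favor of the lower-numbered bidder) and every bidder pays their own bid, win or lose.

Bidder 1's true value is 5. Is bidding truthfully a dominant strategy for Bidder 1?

Yes

Check each profile of the others' bids and compare truth against every alternative bid.
Others bid (5, 5, 5, 5): truth gives 0, best alternative gives -17.
Others bid (5, 5, 5, 39): truth gives -5, best alternative gives -22.
Others bid (5, 5, 5, 40): truth gives -5, best alternative gives -22.
Others bid (5, 5, 5, 43): truth gives -5, best alternative gives -22.
Others bid (5, 5, 22, 39): truth gives -5, best alternative gives -22.
Others bid (5, 5, 22, 40): truth gives -5, best alternative gives -22.
(Remaining 619 profiles checked similarly; truth is weakly best in each.)
In every case the truthful bid is at least as good as any alternative, so it is a dominant strategy.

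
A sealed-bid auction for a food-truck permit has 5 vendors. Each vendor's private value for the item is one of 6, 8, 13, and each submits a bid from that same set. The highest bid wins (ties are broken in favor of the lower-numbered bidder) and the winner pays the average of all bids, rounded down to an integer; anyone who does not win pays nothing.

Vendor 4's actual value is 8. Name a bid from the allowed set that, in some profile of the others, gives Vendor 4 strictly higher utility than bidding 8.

Suppose Vendor 1 bids 6, Vendor 2 bids 6, Vendor 3 bids 8 and Vendor 5 bids 6.
Bid 8: loses, pays 0, utility 0.
Bid 13: wins, pays 7, utility 8 - 7 = 1.
So bidding 13 beats truth here (1 > 0).

13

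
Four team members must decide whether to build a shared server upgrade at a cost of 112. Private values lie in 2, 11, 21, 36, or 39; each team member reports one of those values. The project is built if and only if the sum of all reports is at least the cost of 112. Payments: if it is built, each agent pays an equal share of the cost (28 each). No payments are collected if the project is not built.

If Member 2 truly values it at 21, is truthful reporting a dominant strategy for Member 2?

No

Consider the case where Member 1 reports 21, Member 3 reports 36 and Member 4 reports 36.
Truthful report 21: project built, pays 28, utility 21 - 28 = -7.
Report 2 instead: project not built, utility 0.
Since 0 > -7, reporting 2 is strictly better here, so truthful reporting is not dominant.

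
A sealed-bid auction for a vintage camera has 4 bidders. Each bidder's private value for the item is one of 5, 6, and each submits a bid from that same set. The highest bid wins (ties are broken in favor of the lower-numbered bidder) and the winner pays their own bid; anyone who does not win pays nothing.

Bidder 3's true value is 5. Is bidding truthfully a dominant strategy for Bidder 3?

Yes

Check each profile of the others' bids and compare truth against every alternative bid.
Others bid (5, 5, 5): truth gives 0, best alternative gives -1.
Others bid (5, 5, 6): truth gives 0, best alternative gives -1.
Others bid (5, 6, 5): truth gives 0, best alternative gives 0.
Others bid (5, 6, 6): truth gives 0, best alternative gives 0.
Others bid (6, 5, 5): truth gives 0, best alternative gives 0.
Others bid (6, 5, 6): truth gives 0, best alternative gives 0.
(Remaining 2 profiles checked similarly; truth is weakly best in each.)
In every case the truthful bid is at least as good as any alternative, so it is a dominant strategy.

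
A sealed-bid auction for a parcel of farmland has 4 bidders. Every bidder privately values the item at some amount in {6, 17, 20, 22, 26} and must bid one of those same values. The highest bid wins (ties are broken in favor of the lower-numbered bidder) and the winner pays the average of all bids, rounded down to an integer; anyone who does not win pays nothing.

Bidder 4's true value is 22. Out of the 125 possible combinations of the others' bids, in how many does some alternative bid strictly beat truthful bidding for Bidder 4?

Others bid (6, 6, 6): truth gives 12; bid 17 gives 14 > 12. Violating.
Others bid (6, 6, 22): truth gives 0; bid 26 gives 7 > 0. Violating.
Others bid (6, 17, 22): truth gives 0; bid 26 gives 5 > 0. Violating.
Others bid (6, 20, 22): truth gives 0; bid 26 gives 4 > 0. Violating.
Others bid (6, 6, 17): truth gives 10; no alternative beats it.
Others bid (6, 6, 20): truth gives 9; no alternative beats it.
(Checking all 125 profiles: 32 have a profitable deviation, 93 do not.)

32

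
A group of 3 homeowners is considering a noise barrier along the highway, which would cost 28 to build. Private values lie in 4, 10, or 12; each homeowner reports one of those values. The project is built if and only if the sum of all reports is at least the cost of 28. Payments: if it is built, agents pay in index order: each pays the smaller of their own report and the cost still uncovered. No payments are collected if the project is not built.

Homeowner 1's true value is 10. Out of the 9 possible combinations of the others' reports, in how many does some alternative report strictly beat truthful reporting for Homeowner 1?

Others report (12, 12): truth gives 0; report 4 gives 6 > 0. Violating.
Others report (4, 4): truth gives 0; no alternative beats it.
Others report (4, 10): truth gives 0; no alternative beats it.
(Checking all 9 profiles: 1 has a profitable deviation, 8 do not.)

1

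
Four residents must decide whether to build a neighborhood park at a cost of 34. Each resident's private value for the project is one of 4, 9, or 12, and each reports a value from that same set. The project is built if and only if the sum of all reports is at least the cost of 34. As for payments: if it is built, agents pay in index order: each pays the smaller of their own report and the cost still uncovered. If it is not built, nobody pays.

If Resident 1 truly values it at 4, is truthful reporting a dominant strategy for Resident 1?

Check each profile of the others' reports and compare truth against every alternative report.
Others report (4, 9, 12): truth gives 0, best alternative gives -5.
Others report (4, 12, 9): truth gives 0, best alternative gives -5.
Others report (4, 12, 12): truth gives 0, best alternative gives -5.
Others report (9, 4, 12): truth gives 0, best alternative gives -5.
Others report (9, 9, 9): truth gives 0, best alternative gives -5.
Others report (9, 9, 12): truth gives 0, best alternative gives -5.
(Remaining 21 profiles checked similarly; truth is weakly best in each.)
In every case the truthful report is at least as good as any alternative, so it is a dominant strategy.

Yes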